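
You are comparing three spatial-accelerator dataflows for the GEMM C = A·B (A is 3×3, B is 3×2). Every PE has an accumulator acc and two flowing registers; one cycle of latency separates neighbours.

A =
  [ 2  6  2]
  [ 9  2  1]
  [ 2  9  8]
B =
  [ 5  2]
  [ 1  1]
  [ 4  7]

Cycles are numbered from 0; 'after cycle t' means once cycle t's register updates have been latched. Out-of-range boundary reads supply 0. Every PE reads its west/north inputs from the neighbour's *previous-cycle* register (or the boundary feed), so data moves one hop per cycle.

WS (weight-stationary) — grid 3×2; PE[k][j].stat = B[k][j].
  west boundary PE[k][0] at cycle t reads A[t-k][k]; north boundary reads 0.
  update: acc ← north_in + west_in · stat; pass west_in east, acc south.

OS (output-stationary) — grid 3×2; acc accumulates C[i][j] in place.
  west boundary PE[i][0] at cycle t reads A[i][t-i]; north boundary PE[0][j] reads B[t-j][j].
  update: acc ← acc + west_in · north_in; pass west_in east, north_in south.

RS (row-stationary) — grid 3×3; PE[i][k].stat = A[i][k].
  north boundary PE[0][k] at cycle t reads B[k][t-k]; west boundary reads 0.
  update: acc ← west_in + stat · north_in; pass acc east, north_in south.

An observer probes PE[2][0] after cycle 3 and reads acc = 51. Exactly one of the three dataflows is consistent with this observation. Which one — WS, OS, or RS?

dataflow = WS

WS [3×2] PE[2][0] across cycles:
  after 0 — PE[2][0] acc=0, pass-E 0, pass-S 0
  after 1 — PE[2][0] acc=0, pass-E 0, pass-S 0
  after 2 — PE[2][0] acc=24, pass-E 2, pass-S 24
  after 3 — PE[2][0] acc=51, pass-E 1, pass-S 51
OS [3×2] PE[2][0] across cycles:
  after 0 — PE[2][0] acc=0, pass-E 0, pass-S 0
  after 1 — PE[2][0] acc=0, pass-E 0, pass-S 0
  after 2 — PE[2][0] acc=10, pass-E 2, pass-S 5
  after 3 — PE[2][0] acc=19, pass-E 9, pass-S 1
RS [3×3] PE[2][0] across cycles:
  after 0 — PE[2][0] acc=0, pass-E 0, pass-S 0
  after 1 — PE[2][0] acc=0, pass-E 0, pass-S 0
  after 2 — PE[2][0] acc=10, pass-E 10, pass-S 5
  after 3 — PE[2][0] acc=4, pass-E 4, pass-S 2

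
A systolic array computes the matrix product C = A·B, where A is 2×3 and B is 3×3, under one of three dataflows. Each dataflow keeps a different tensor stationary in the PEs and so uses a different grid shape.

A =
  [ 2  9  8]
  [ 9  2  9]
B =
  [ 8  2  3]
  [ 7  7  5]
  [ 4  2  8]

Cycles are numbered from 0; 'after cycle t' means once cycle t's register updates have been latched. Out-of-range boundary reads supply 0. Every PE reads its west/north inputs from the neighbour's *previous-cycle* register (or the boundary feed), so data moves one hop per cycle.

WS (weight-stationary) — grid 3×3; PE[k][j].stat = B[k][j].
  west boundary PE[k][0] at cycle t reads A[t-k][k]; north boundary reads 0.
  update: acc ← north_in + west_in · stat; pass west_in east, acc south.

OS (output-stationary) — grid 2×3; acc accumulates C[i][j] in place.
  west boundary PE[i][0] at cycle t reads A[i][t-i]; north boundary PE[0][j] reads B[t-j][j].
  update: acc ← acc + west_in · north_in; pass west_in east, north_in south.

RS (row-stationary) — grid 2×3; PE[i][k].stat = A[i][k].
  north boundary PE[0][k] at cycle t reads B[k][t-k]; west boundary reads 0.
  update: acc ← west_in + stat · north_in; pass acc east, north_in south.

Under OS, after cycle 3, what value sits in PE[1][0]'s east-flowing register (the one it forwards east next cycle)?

OS 2×3: PE[1][0] cycle-by-cycle (with neighbour feeds):
  0: (0,0).acc=16  regs=<2,8>
  0: (1,0).acc=0  regs=<0,0>
  1: (0,0).acc=79  regs=<9,7>
  1: (1,0).acc=72  regs=<9,8>
  2: (0,0).acc=111  regs=<8,4>
  2: (1,0).acc=86  regs=<2,7>
  3: (0,0).acc=111  regs=<0,0>
  3: (1,0).acc=122  regs=<9,4>

register = 9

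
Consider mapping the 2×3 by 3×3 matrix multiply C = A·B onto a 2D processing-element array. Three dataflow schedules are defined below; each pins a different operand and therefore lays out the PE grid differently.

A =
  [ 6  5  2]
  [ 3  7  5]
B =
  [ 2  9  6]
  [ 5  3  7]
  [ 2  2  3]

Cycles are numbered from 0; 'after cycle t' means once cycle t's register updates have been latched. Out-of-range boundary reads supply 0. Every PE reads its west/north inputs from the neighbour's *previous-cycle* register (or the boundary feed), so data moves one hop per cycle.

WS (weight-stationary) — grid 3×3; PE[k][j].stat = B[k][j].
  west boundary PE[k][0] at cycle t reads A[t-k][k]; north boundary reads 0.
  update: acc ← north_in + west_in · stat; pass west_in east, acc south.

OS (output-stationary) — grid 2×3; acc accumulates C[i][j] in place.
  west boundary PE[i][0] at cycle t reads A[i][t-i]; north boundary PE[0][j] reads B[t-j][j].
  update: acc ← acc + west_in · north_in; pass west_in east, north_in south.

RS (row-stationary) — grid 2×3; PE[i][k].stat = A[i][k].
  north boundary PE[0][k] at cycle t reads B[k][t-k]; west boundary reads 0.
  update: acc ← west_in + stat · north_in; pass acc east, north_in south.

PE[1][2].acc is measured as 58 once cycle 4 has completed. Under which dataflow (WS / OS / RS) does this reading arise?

dataflow = RS

— WS: 3×3; PE[1][2] trace:
  after 0 — PE[1][2] acc=0, pass-E 0, pass-S 0
  after 1 — PE[1][2] acc=0, pass-E 0, pass-S 0
  after 2 — PE[1][2] acc=0, pass-E 0, pass-S 0
  after 3 — PE[1][2] acc=71, pass-E 5, pass-S 71
  after 4 — PE[1][2] acc=67, pass-E 7, pass-S 67
— OS: 2×3; PE[1][2] trace:
  after 0 — PE[1][2] acc=0, pass-E 0, pass-S 0
  after 1 — PE[1][2] acc=0, pass-E 0, pass-S 0
  after 2 — PE[1][2] acc=0, pass-E 0, pass-S 0
  after 3 — PE[1][2] acc=18, pass-E 3, pass-S 6
  after 4 — PE[1][2] acc=67, pass-E 7, pass-S 7
— RS: 2×3; PE[1][2] trace:
  after 0 — PE[1][2] acc=0, pass-E 0, pass-S 0
  after 1 — PE[1][2] acc=0, pass-E 0, pass-S 0
  after 2 — PE[1][2] acc=0, pass-E 0, pass-S 0
  after 3 — PE[1][2] acc=51, pass-E 51, pass-S 2
  after 4 — PE[1][2] acc=58, pass-E 58, pass-S 2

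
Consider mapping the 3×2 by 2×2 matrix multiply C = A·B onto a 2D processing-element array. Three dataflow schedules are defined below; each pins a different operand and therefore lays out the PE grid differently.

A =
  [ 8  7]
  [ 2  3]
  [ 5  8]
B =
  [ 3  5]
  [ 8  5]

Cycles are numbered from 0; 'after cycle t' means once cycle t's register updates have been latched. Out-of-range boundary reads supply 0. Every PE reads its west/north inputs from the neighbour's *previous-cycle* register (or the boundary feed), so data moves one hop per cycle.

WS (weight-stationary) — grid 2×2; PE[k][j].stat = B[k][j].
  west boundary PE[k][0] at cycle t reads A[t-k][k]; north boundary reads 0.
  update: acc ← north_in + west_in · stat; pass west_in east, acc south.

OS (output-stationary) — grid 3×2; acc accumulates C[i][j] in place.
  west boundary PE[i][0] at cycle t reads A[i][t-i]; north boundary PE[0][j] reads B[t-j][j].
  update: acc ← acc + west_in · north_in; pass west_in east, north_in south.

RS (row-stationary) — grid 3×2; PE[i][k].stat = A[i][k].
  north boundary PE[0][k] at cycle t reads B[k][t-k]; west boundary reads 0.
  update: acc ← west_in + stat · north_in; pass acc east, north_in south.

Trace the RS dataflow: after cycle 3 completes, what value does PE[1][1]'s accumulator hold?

PE[1][1].acc = 25

RS on a 3×2 grid — tracing PE[1][1] and its feeders:
  t=0 PE[0][1]: acc=0 h=0 v=0
  t=0 PE[1][0]: acc=0 h=0 v=0
  t=0 PE[1][1]: acc=0 h=0 v=0
  t=1 PE[0][1]: acc=80 h=80 v=8
  t=1 PE[1][0]: acc=6 h=6 v=3
  t=1 PE[1][1]: acc=0 h=0 v=0
  t=2 PE[0][1]: acc=75 h=75 v=5
  t=2 PE[1][0]: acc=10 h=10 v=5
  t=2 PE[1][1]: acc=30 h=30 v=8
  t=3 PE[0][1]: acc=0 h=0 v=0
  t=3 PE[1][0]: acc=0 h=0 v=0
  t=3 PE[1][1]: acc=25 h=25 v=5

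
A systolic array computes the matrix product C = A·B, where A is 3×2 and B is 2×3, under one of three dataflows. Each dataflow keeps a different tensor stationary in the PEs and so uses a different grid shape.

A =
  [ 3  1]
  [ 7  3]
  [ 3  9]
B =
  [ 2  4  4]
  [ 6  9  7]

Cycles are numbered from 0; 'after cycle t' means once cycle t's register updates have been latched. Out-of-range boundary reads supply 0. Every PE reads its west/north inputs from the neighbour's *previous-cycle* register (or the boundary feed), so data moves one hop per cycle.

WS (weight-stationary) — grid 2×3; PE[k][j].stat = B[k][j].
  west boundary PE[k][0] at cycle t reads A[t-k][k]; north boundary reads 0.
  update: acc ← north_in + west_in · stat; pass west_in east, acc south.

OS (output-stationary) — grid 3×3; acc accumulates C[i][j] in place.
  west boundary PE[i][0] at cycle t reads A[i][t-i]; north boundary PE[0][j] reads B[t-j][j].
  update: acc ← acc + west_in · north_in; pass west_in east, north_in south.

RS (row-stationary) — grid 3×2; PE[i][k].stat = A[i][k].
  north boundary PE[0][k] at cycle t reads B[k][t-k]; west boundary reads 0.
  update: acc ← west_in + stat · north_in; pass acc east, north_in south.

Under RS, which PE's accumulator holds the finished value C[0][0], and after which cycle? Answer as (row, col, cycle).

(row, col, cycle) = (0, 1, 1)

RS: C[0][0] accumulates in PE[0][1]:
  cycle 0: PE[0][1] → acc 0, east 0, south 0
  cycle 1: PE[0][1] → acc 12, east 12, south 6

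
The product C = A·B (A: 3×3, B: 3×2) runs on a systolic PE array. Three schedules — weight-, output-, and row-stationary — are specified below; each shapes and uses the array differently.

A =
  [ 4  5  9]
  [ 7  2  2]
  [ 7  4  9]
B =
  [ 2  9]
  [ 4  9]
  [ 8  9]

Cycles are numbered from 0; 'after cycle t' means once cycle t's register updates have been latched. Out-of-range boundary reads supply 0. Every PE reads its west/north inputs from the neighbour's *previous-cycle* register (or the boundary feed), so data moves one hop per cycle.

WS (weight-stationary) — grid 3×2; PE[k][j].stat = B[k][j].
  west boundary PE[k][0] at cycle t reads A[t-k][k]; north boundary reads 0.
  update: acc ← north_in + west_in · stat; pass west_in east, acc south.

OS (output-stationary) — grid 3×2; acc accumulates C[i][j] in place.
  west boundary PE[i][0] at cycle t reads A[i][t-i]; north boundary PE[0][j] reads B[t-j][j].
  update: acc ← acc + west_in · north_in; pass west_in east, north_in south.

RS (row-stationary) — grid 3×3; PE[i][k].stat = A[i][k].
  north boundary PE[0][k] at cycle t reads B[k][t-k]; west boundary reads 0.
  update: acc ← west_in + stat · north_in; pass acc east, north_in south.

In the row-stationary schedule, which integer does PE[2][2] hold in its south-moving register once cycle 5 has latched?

register = 9

RS on a 3×3 grid — tracing PE[2][2] and its feeders:
  after 0 — PE[1][2] acc=0, pass-E 0, pass-S 0
  after 0 — PE[2][1] acc=0, pass-E 0, pass-S 0
  after 0 — PE[2][2] acc=0, pass-E 0, pass-S 0
  after 1 — PE[1][2] acc=0, pass-E 0, pass-S 0
  after 1 — PE[2][1] acc=0, pass-E 0, pass-S 0
  after 1 — PE[2][2] acc=0, pass-E 0, pass-S 0
  after 2 — PE[1][2] acc=0, pass-E 0, pass-S 0
  after 2 — PE[2][1] acc=0, pass-E 0, pass-S 0
  after 2 — PE[2][2] acc=0, pass-E 0, pass-S 0
  after 3 — PE[1][2] acc=38, pass-E 38, pass-S 8
  after 3 — PE[2][1] acc=30, pass-E 30, pass-S 4
  after 3 — PE[2][2] acc=0, pass-E 0, pass-S 0
  after 4 — PE[1][2] acc=99, pass-E 99, pass-S 9
  after 4 — PE[2][1] acc=99, pass-E 99, pass-S 9
  after 4 — PE[2][2] acc=102, pass-E 102, pass-S 8
  after 5 — PE[1][2] acc=0, pass-E 0, pass-S 0
  after 5 — PE[2][1] acc=0, pass-E 0, pass-S 0
  after 5 — PE[2][2] acc=180, pass-E 180, pass-S 9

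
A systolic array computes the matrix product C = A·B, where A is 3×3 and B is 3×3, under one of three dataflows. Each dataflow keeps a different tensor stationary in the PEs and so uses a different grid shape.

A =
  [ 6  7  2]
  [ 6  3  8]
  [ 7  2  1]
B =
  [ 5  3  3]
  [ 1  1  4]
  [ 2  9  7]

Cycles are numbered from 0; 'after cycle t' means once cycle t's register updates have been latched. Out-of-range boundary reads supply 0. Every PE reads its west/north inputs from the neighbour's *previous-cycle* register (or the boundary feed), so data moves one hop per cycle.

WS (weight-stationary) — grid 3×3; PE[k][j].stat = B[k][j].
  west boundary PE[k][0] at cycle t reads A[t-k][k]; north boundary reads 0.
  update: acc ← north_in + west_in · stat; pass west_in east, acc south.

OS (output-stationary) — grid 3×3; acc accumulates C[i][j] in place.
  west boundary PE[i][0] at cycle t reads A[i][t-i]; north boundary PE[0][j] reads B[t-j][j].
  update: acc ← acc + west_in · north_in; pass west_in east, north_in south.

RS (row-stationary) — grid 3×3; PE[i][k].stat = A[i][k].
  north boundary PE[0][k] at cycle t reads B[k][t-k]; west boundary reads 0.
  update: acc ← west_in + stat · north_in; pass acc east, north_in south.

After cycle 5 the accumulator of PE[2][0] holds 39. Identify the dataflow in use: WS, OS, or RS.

Under WS (3×3), PE[2][0]:
  @0  [2,0]  acc 0  |  →0  ↓0
  @1  [2,0]  acc 0  |  →0  ↓0
  @2  [2,0]  acc 41  |  →2  ↓41
  @3  [2,0]  acc 49  |  →8  ↓49
  @4  [2,0]  acc 39  |  →1  ↓39
  @5  [2,0]  acc 0  |  →0  ↓0
Under OS (3×3), PE[2][0]:
  @0  [2,0]  acc 0  |  →0  ↓0
  @1  [2,0]  acc 0  |  →0  ↓0
  @2  [2,0]  acc 35  |  →7  ↓5
  @3  [2,0]  acc 37  |  →2  ↓1
  @4  [2,0]  acc 39  |  →1  ↓2
  @5  [2,0]  acc 39  |  →0  ↓0
Under RS (3×3), PE[2][0]:
  @0  [2,0]  acc 0  |  →0  ↓0
  @1  [2,0]  acc 0  |  →0  ↓0
  @2  [2,0]  acc 35  |  →35  ↓5
  @3  [2,0]  acc 21  |  →21  ↓3
  @4  [2,0]  acc 21  |  →21  ↓3
  @5  [2,0]  acc 0  |  →0  ↓0

dataflow = OS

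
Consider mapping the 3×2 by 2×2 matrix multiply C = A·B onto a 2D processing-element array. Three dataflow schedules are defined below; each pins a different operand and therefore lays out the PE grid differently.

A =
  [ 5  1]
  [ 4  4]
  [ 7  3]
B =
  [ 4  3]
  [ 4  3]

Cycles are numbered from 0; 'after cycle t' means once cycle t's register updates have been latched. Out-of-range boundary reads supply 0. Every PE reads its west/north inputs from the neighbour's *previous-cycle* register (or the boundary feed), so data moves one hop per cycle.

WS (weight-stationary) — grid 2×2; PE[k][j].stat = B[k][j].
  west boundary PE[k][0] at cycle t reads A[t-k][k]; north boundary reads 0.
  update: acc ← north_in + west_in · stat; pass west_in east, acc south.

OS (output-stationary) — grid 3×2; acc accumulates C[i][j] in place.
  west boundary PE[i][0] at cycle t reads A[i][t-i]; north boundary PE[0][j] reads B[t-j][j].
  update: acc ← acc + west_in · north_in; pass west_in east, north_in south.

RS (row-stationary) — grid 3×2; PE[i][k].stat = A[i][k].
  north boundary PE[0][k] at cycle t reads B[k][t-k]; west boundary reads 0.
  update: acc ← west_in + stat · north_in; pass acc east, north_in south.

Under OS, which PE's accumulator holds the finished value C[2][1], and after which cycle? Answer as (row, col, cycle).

OS — PE[2][1] is where C[2][1] collects:
  t=0 PE[2][1]: acc=0 h=0 v=0
  t=1 PE[2][1]: acc=0 h=0 v=0
  t=2 PE[2][1]: acc=0 h=0 v=0
  t=3 PE[2][1]: acc=21 h=7 v=3
  t=4 PE[2][1]: acc=30 h=3 v=3

(row, col, cycle) = (2, 1, 4)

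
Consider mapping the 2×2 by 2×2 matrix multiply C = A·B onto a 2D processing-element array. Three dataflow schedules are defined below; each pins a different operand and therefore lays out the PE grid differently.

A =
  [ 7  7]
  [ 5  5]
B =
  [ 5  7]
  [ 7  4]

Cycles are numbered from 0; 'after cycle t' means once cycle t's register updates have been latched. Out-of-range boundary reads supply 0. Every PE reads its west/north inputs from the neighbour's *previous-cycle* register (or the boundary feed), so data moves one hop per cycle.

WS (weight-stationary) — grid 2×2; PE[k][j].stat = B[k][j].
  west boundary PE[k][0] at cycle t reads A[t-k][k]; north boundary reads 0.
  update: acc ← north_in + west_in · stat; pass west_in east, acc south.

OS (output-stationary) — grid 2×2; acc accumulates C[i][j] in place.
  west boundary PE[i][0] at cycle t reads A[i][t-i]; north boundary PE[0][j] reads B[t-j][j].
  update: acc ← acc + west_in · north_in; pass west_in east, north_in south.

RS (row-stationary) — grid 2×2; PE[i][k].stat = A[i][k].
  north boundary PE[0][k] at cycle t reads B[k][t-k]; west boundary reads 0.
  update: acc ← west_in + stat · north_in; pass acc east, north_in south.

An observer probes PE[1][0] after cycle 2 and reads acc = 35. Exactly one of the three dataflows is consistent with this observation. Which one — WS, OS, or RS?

— WS: 2×2; PE[1][0] trace:
  @0  [1,0]  acc 0  |  →0  ↓0
  @1  [1,0]  acc 84  |  →7  ↓84
  @2  [1,0]  acc 60  |  →5  ↓60
— OS: 2×2; PE[1][0] trace:
  @0  [1,0]  acc 0  |  →0  ↓0
  @1  [1,0]  acc 25  |  →5  ↓5
  @2  [1,0]  acc 60  |  →5  ↓7
— RS: 2×2; PE[1][0] trace:
  @0  [1,0]  acc 0  |  →0  ↓0
  @1  [1,0]  acc 25  |  →25  ↓5
  @2  [1,0]  acc 35  |  →35  ↓7

dataflow = RS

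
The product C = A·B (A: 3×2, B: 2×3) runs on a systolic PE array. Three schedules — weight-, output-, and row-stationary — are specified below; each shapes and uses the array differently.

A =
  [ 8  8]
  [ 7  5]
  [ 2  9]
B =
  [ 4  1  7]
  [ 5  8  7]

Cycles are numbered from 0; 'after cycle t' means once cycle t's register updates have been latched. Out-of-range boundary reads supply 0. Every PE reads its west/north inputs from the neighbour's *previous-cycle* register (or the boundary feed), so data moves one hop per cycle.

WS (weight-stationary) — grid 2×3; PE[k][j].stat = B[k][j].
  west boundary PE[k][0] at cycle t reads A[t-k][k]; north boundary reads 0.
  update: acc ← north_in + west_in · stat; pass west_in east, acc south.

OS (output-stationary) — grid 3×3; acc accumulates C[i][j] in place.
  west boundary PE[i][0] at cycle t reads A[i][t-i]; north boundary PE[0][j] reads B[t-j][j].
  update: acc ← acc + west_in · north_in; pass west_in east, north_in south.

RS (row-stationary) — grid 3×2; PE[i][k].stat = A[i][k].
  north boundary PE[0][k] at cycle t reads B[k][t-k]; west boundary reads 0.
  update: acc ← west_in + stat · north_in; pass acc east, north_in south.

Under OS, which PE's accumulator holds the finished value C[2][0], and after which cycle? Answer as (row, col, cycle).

(row, col, cycle) = (2, 0, 3)

Under OS, C[2][0] lands at PE[2][0]:
  c0 r2c0: 0 / 0 / 0
  c1 r2c0: 0 / 0 / 0
  c2 r2c0: 8 / 2 / 4
  c3 r2c0: 53 / 9 / 5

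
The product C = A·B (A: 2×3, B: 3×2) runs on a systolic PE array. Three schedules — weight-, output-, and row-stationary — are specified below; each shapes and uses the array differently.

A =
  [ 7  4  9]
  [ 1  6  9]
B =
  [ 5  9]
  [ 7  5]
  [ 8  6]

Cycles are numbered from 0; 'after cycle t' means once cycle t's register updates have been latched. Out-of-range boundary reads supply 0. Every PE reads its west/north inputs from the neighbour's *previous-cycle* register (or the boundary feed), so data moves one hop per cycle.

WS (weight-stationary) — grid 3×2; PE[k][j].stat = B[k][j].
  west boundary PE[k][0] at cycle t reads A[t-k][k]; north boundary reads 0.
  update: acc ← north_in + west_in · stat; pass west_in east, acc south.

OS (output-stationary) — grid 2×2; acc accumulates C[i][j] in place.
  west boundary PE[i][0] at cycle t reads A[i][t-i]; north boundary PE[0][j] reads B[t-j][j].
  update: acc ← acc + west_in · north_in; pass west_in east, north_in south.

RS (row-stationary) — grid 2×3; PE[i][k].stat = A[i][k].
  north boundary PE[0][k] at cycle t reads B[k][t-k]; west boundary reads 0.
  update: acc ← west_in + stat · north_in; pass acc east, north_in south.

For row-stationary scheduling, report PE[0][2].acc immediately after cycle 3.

RS (2×3). Following PE[0][2] plus its west/north inputs:
  t=0 PE[0][1]: acc=0 h=0 v=0
  t=0 PE[0][2]: acc=0 h=0 v=0
  t=1 PE[0][1]: acc=63 h=63 v=7
  t=1 PE[0][2]: acc=0 h=0 v=0
  t=2 PE[0][1]: acc=83 h=83 v=5
  t=2 PE[0][2]: acc=135 h=135 v=8
  t=3 PE[0][1]: acc=0 h=0 v=0
  t=3 PE[0][2]: acc=137 h=137 v=6

PE[0][2].acc = 137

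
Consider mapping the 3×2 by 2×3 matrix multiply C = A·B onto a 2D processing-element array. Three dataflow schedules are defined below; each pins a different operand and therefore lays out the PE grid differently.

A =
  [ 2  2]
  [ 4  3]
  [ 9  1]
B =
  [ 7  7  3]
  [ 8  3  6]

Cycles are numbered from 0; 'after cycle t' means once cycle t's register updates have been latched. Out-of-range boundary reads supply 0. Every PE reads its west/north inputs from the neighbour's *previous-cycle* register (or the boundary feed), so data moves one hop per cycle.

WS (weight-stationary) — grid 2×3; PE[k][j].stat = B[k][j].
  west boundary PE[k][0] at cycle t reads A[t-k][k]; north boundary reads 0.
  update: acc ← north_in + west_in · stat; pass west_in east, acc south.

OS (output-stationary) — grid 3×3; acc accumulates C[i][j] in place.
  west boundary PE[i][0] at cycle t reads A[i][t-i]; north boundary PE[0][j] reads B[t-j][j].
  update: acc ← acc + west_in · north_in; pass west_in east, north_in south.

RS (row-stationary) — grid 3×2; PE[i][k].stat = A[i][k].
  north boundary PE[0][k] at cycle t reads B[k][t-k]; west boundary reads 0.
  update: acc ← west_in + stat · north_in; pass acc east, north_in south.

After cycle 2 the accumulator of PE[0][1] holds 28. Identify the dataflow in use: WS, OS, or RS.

— WS: 2×3; PE[0][1] trace:
  c0 r0c1: 0 / 0 / 0
  c1 r0c1: 14 / 2 / 14
  c2 r0c1: 28 / 4 / 28
— OS: 3×3; PE[0][1] trace:
  c0 r0c1: 0 / 0 / 0
  c1 r0c1: 14 / 2 / 7
  c2 r0c1: 20 / 2 / 3
— RS: 3×2; PE[0][1] trace:
  c0 r0c1: 0 / 0 / 0
  c1 r0c1: 30 / 30 / 8
  c2 r0c1: 20 / 20 / 3

dataflow = WS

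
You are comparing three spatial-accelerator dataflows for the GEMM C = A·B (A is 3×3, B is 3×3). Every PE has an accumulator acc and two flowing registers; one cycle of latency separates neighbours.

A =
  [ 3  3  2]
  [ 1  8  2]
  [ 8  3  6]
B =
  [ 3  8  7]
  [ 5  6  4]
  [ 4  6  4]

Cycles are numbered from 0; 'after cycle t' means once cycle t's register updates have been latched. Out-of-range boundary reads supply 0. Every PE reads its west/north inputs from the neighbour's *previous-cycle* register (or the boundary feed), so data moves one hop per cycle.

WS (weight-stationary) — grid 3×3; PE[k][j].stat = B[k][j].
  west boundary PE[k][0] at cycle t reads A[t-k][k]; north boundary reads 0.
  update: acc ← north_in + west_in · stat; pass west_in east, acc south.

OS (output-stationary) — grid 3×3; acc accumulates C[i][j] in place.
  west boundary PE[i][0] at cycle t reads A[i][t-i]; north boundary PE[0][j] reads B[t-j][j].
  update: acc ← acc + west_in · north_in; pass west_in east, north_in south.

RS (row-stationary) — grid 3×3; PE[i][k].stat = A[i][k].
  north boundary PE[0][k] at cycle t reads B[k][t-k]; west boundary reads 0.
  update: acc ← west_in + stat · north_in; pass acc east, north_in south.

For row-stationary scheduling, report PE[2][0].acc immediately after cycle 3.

Tracing RS — 3×3 array, target PE[2][0]:
  t=0 PE[1][0]: acc=0 h=0 v=0
  t=0 PE[2][0]: acc=0 h=0 v=0
  t=1 PE[1][0]: acc=3 h=3 v=3
  t=1 PE[2][0]: acc=0 h=0 v=0
  t=2 PE[1][0]: acc=8 h=8 v=8
  t=2 PE[2][0]: acc=24 h=24 v=3
  t=3 PE[1][0]: acc=7 h=7 v=7
  t=3 PE[2][0]: acc=64 h=64 v=8

PE[2][0].acc = 64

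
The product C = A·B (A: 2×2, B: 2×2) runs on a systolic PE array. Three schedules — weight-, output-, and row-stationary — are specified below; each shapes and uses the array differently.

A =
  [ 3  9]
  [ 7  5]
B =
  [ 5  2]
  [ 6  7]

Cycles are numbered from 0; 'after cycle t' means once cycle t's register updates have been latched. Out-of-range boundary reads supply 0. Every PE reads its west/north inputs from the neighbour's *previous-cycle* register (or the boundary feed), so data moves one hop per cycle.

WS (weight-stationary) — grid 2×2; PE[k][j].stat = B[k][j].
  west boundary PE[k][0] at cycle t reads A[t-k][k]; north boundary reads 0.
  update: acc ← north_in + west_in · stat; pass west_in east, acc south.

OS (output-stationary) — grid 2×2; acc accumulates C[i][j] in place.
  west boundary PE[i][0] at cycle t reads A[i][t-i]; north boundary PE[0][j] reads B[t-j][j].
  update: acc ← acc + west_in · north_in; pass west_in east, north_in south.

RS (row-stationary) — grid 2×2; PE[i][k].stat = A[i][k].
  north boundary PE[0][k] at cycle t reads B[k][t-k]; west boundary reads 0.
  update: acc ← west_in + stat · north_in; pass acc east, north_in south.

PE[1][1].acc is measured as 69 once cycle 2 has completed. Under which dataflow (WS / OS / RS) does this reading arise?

Under WS (2×2), PE[1][1]:
  t=0 PE[1][1]: acc=0 h=0 v=0
  t=1 PE[1][1]: acc=0 h=0 v=0
  t=2 PE[1][1]: acc=69 h=9 v=69
Under OS (2×2), PE[1][1]:
  t=0 PE[1][1]: acc=0 h=0 v=0
  t=1 PE[1][1]: acc=0 h=0 v=0
  t=2 PE[1][1]: acc=14 h=7 v=2
Under RS (2×2), PE[1][1]:
  t=0 PE[1][1]: acc=0 h=0 v=0
  t=1 PE[1][1]: acc=0 h=0 v=0
  t=2 PE[1][1]: acc=65 h=65 v=6

dataflow = WS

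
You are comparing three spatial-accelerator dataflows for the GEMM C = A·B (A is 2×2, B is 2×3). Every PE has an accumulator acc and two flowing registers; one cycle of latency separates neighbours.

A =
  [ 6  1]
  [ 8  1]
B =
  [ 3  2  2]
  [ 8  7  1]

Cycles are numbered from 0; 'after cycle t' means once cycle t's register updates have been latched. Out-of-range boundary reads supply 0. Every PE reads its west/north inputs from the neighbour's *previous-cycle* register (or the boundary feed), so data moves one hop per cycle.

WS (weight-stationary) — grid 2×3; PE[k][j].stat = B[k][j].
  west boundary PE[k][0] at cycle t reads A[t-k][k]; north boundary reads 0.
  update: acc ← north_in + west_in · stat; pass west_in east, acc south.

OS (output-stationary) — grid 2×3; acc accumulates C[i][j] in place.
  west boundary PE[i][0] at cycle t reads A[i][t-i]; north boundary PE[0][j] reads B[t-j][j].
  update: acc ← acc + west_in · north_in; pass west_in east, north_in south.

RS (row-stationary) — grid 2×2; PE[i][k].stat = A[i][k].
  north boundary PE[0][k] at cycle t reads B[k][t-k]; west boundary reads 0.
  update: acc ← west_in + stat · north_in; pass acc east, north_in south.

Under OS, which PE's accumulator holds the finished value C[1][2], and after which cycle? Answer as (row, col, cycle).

Under OS, C[1][2] lands at PE[1][2]:
  [0] (1,2) acc=0 (h:0 v:0)
  [1] (1,2) acc=0 (h:0 v:0)
  [2] (1,2) acc=0 (h:0 v:0)
  [3] (1,2) acc=16 (h:8 v:2)
  [4] (1,2) acc=17 (h:1 v:1)

(row, col, cycle) = (1, 2, 4)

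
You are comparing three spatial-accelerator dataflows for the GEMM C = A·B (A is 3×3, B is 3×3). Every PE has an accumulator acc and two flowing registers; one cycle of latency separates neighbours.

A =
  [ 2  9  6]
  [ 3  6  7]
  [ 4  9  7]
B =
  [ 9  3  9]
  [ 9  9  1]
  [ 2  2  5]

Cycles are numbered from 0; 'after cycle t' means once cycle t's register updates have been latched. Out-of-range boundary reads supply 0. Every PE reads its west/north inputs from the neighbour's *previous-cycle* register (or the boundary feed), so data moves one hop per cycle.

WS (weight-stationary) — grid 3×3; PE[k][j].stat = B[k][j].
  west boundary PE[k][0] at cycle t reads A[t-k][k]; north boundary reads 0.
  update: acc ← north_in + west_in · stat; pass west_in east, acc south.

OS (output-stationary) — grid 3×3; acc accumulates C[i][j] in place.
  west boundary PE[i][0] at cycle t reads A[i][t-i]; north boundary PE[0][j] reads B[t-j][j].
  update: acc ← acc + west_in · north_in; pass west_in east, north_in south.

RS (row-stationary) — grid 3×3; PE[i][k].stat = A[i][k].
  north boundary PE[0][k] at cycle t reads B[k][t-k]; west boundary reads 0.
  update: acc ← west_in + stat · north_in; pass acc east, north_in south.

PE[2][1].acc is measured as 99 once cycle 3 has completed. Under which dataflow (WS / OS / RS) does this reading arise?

dataflow = WS

— WS: 3×3; PE[2][1] trace:
  cycle 0: PE[2][1] → acc 0, east 0, south 0
  cycle 1: PE[2][1] → acc 0, east 0, south 0
  cycle 2: PE[2][1] → acc 0, east 0, south 0
  cycle 3: PE[2][1] → acc 99, east 6, south 99
— OS: 3×3; PE[2][1] trace:
  cycle 0: PE[2][1] → acc 0, east 0, south 0
  cycle 1: PE[2][1] → acc 0, east 0, south 0
  cycle 2: PE[2][1] → acc 0, east 0, south 0
  cycle 3: PE[2][1] → acc 12, east 4, south 3
— RS: 3×3; PE[2][1] trace:
  cycle 0: PE[2][1] → acc 0, east 0, south 0
  cycle 1: PE[2][1] → acc 0, east 0, south 0
  cycle 2: PE[2][1] → acc 0, east 0, south 0
  cycle 3: PE[2][1] → acc 117, east 117, south 9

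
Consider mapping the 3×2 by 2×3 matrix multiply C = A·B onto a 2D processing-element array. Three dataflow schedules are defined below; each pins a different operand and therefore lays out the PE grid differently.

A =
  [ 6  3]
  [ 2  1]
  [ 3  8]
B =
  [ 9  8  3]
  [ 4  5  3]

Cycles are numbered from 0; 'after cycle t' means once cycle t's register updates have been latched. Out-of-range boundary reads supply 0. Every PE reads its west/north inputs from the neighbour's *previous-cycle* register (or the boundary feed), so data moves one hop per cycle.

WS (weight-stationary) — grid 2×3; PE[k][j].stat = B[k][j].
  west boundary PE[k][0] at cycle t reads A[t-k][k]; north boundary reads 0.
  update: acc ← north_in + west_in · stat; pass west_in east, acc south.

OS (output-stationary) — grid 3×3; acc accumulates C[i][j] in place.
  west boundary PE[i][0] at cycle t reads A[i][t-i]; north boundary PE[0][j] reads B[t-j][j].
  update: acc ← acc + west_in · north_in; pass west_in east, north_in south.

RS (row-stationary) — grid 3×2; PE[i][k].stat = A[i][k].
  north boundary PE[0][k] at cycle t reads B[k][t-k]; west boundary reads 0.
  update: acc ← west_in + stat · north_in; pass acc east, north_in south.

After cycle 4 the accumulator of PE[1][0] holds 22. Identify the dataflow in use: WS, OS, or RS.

dataflow = OS

Under WS (2×3), PE[1][0]:
  after 0 — PE[1][0] acc=0, pass-E 0, pass-S 0
  after 1 — PE[1][0] acc=66, pass-E 3, pass-S 66
  after 2 — PE[1][0] acc=22, pass-E 1, pass-S 22
  after 3 — PE[1][0] acc=59, pass-E 8, pass-S 59
  after 4 — PE[1][0] acc=0, pass-E 0, pass-S 0
Under OS (3×3), PE[1][0]:
  after 0 — PE[1][0] acc=0, pass-E 0, pass-S 0
  after 1 — PE[1][0] acc=18, pass-E 2, pass-S 9
  after 2 — PE[1][0] acc=22, pass-E 1, pass-S 4
  after 3 — PE[1][0] acc=22, pass-E 0, pass-S 0
  after 4 — PE[1][0] acc=22, pass-E 0, pass-S 0
Under RS (3×2), PE[1][0]:
  after 0 — PE[1][0] acc=0, pass-E 0, pass-S 0
  after 1 — PE[1][0] acc=18, pass-E 18, pass-S 9
  after 2 — PE[1][0] acc=16, pass-E 16, pass-S 8
  after 3 — PE[1][0] acc=6, pass-E 6, pass-S 3
  after 4 — PE[1][0] acc=0, pass-E 0, pass-S 0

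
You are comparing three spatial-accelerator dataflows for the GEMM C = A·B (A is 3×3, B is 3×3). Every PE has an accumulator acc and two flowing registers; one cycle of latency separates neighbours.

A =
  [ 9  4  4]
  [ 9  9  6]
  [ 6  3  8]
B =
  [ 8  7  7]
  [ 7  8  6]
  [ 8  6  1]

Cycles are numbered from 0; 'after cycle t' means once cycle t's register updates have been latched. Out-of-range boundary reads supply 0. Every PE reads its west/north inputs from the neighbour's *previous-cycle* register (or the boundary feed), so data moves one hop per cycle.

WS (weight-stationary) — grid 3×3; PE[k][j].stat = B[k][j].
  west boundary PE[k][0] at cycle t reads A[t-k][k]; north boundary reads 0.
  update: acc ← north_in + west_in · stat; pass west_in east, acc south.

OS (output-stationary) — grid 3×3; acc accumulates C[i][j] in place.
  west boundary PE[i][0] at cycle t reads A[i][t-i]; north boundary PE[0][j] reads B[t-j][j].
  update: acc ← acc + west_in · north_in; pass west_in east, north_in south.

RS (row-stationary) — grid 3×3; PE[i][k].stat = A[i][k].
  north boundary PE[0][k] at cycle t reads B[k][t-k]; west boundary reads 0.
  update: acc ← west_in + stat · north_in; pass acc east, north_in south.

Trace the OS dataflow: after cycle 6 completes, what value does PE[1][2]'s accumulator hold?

PE[1][2].acc = 123

OS 3×3: PE[1][2] cycle-by-cycle (with neighbour feeds):
  after 0 — PE[0][2] acc=0, pass-E 0, pass-S 0
  after 0 — PE[1][1] acc=0, pass-E 0, pass-S 0
  after 0 — PE[1][2] acc=0, pass-E 0, pass-S 0
  after 1 — PE[0][2] acc=0, pass-E 0, pass-S 0
  after 1 — PE[1][1] acc=0, pass-E 0, pass-S 0
  after 1 — PE[1][2] acc=0, pass-E 0, pass-S 0
  after 2 — PE[0][2] acc=63, pass-E 9, pass-S 7
  after 2 — PE[1][1] acc=63, pass-E 9, pass-S 7
  after 2 — PE[1][2] acc=0, pass-E 0, pass-S 0
  after 3 — PE[0][2] acc=87, pass-E 4, pass-S 6
  after 3 — PE[1][1] acc=135, pass-E 9, pass-S 8
  after 3 — PE[1][2] acc=63, pass-E 9, pass-S 7
  after 4 — PE[0][2] acc=91, pass-E 4, pass-S 1
  after 4 — PE[1][1] acc=171, pass-E 6, pass-S 6
  after 4 — PE[1][2] acc=117, pass-E 9, pass-S 6
  after 5 — PE[0][2] acc=91, pass-E 0, pass-S 0
  after 5 — PE[1][1] acc=171, pass-E 0, pass-S 0
  after 5 — PE[1][2] acc=123, pass-E 6, pass-S 1
  after 6 — PE[0][2] acc=91, pass-E 0, pass-S 0
  after 6 — PE[1][1] acc=171, pass-E 0, pass-S 0
  after 6 — PE[1][2] acc=123, pass-E 0, pass-S 0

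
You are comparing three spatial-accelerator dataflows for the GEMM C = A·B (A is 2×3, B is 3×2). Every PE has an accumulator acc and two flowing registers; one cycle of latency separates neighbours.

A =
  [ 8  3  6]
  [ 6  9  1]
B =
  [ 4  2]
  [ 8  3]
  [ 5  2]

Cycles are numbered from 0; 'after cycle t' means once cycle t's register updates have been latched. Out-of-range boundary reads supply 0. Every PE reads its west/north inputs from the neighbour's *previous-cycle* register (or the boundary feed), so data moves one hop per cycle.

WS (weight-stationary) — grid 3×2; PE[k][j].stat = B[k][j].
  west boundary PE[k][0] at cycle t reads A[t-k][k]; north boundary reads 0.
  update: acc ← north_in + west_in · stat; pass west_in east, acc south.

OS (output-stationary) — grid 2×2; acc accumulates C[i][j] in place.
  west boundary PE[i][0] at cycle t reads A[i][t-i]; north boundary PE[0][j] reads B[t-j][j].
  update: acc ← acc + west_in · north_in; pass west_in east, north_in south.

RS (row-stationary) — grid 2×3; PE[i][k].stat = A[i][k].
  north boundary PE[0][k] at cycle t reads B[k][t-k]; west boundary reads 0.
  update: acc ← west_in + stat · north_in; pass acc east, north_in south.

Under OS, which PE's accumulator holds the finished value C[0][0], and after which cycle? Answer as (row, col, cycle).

OS — PE[0][0] is where C[0][0] collects:
  after 0 — PE[0][0] acc=32, pass-E 8, pass-S 4
  after 1 — PE[0][0] acc=56, pass-E 3, pass-S 8
  after 2 — PE[0][0] acc=86, pass-E 6, pass-S 5

(row, col, cycle) = (0, 0, 2)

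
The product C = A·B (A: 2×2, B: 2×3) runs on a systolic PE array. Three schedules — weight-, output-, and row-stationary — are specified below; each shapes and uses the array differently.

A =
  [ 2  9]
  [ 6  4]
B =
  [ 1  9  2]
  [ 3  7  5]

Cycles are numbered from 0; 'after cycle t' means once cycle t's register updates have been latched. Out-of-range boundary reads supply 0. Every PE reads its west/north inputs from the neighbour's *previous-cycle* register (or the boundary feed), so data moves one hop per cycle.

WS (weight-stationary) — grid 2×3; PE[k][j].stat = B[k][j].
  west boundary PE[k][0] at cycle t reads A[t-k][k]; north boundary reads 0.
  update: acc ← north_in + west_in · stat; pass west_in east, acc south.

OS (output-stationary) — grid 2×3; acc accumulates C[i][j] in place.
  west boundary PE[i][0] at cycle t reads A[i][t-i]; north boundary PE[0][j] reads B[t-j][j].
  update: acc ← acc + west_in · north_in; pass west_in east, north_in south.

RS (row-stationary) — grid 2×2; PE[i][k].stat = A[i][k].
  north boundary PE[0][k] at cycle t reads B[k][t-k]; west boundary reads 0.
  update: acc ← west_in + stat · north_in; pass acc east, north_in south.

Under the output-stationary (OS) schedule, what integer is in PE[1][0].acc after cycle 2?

PE[1][0].acc = 18

OS on a 2×3 grid — tracing PE[1][0] and its feeders:
  step 0 · PE0,0: acc=2; fwd→2 fwd↓1
  step 0 · PE1,0: acc=0; fwd→0 fwd↓0
  step 1 · PE0,0: acc=29; fwd→9 fwd↓3
  step 1 · PE1,0: acc=6; fwd→6 fwd↓1
  step 2 · PE0,0: acc=29; fwd→0 fwd↓0
  step 2 · PE1,0: acc=18; fwd→4 fwd↓3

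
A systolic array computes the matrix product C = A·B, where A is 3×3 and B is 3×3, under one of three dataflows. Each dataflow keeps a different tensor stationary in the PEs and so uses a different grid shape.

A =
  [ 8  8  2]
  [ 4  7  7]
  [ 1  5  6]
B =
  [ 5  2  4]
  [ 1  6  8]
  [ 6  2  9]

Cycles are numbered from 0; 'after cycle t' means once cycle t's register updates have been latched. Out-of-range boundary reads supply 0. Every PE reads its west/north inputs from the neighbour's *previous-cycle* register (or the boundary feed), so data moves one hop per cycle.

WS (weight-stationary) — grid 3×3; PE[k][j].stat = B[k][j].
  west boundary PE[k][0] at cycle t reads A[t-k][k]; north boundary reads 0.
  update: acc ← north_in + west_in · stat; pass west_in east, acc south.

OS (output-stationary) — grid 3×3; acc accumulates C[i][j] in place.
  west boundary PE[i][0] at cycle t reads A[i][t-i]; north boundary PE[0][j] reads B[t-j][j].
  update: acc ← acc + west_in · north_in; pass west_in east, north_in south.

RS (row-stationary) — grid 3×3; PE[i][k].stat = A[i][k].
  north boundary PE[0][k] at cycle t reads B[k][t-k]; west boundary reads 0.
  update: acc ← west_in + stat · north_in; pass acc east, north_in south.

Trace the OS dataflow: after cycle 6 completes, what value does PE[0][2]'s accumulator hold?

PE[0][2].acc = 114

Tracing OS — 3×3 array, target PE[0][2]:
  t=0 PE[0][1]: acc=0 h=0 v=0
  t=0 PE[0][2]: acc=0 h=0 v=0
  t=1 PE[0][1]: acc=16 h=8 v=2
  t=1 PE[0][2]: acc=0 h=0 v=0
  t=2 PE[0][1]: acc=64 h=8 v=6
  t=2 PE[0][2]: acc=32 h=8 v=4
  t=3 PE[0][1]: acc=68 h=2 v=2
  t=3 PE[0][2]: acc=96 h=8 v=8
  t=4 PE[0][1]: acc=68 h=0 v=0
  t=4 PE[0][2]: acc=114 h=2 v=9
  t=5 PE[0][1]: acc=68 h=0 v=0
  t=5 PE[0][2]: acc=114 h=0 v=0
  t=6 PE[0][1]: acc=68 h=0 v=0
  t=6 PE[0][2]: acc=114 h=0 v=0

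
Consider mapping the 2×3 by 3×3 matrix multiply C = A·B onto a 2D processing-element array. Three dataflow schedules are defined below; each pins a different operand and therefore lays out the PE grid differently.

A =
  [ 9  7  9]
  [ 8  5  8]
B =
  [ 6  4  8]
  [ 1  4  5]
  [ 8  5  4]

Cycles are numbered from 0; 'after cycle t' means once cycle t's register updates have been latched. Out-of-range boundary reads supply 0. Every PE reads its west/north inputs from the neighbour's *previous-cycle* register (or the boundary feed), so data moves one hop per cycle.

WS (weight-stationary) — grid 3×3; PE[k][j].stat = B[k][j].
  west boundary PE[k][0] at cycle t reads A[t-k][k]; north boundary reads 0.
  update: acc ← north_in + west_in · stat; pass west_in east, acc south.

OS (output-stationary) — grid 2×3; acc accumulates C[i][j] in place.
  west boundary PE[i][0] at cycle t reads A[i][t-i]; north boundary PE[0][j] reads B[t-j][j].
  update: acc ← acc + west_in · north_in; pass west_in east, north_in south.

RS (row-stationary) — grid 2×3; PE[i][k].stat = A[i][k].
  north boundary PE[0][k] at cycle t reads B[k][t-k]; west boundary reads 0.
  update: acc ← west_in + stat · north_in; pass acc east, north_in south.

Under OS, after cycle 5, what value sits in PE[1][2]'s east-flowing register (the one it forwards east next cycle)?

OS (2×3). Following PE[1][2] plus its west/north inputs:
  [0] (0,2) acc=0 (h:0 v:0)
  [0] (1,1) acc=0 (h:0 v:0)
  [0] (1,2) acc=0 (h:0 v:0)
  [1] (0,2) acc=0 (h:0 v:0)
  [1] (1,1) acc=0 (h:0 v:0)
  [1] (1,2) acc=0 (h:0 v:0)
  [2] (0,2) acc=72 (h:9 v:8)
  [2] (1,1) acc=32 (h:8 v:4)
  [2] (1,2) acc=0 (h:0 v:0)
  [3] (0,2) acc=107 (h:7 v:5)
  [3] (1,1) acc=52 (h:5 v:4)
  [3] (1,2) acc=64 (h:8 v:8)
  [4] (0,2) acc=143 (h:9 v:4)
  [4] (1,1) acc=92 (h:8 v:5)
  [4] (1,2) acc=89 (h:5 v:5)
  [5] (0,2) acc=143 (h:0 v:0)
  [5] (1,1) acc=92 (h:0 v:0)
  [5] (1,2) acc=121 (h:8 v:4)

register = 8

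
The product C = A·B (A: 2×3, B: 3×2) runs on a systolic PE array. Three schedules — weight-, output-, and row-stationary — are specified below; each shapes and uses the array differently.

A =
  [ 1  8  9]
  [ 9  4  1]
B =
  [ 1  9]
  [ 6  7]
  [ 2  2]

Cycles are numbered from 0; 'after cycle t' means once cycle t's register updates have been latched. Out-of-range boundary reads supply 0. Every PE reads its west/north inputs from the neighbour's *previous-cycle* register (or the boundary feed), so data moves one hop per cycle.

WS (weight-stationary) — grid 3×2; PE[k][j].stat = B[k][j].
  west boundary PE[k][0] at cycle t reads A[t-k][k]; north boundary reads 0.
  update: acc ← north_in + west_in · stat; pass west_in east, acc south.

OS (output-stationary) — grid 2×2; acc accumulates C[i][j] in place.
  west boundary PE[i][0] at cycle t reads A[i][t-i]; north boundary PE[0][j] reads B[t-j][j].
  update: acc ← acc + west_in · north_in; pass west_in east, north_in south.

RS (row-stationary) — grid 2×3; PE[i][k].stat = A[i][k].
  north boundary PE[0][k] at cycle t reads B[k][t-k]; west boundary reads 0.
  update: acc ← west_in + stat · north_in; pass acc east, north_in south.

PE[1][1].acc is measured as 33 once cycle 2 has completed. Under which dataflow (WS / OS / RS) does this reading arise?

WS (3×2 grid), PE[1][1]:
  @0  [1,1]  acc 0  |  →0  ↓0
  @1  [1,1]  acc 0  |  →0  ↓0
  @2  [1,1]  acc 65  |  →8  ↓65
OS (2×2 grid), PE[1][1]:
  @0  [1,1]  acc 0  |  →0  ↓0
  @1  [1,1]  acc 0  |  →0  ↓0
  @2  [1,1]  acc 81  |  →9  ↓9
RS (2×3 grid), PE[1][1]:
  @0  [1,1]  acc 0  |  →0  ↓0
  @1  [1,1]  acc 0  |  →0  ↓0
  @2  [1,1]  acc 33  |  →33  ↓6

dataflow = RS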